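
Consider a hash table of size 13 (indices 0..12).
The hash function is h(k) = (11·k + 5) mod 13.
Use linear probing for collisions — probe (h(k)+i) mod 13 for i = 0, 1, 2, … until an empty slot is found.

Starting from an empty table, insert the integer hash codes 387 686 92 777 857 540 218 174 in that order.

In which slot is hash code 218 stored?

Insert 387: h=11, slot 11 empty → index 11.
Insert 686: h=11, slot 11 occupied → index 12.
Insert 92: h=3, slot 3 empty → index 3.
Insert 777: h=11, slots 11,12 occupied → index 0.
Insert 857: h=7, slot 7 empty → index 7.
Insert 540: h=4, slot 4 empty → index 4.
Insert 218: h=11, slots 11,12,0 occupied → index 1.
Insert 174: h=8, slot 8 empty → index 8.
Table: [777, 218, -, 92, 540, -, -, 857, 174, -, -, 387, 686]

1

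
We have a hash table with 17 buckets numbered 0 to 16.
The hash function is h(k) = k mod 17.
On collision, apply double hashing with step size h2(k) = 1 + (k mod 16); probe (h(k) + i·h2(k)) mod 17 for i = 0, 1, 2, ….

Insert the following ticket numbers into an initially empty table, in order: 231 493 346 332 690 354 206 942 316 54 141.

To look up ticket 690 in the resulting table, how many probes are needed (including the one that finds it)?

2

231: h=10 -> slot 10
493: h=0 -> slot 0
346: h=6 -> slot 6
332: h=9 -> slot 9
690: h=10, h2=3, probe 10,13 -> slot 13
354: h=14 -> slot 14
206: h=2 -> slot 2
942: h=7 -> slot 7
316: h=10, h2=13, probe 10,6,2,15 -> slot 15
54: h=3 -> slot 3
141: h=5 -> slot 5
Table: [493, ., 206, 54, ., 141, 346, 942, ., 332, 231, ., ., 690, 354, 316, .]
Lookup 690: h=10, h2=3, probe 10,13 → found at 13.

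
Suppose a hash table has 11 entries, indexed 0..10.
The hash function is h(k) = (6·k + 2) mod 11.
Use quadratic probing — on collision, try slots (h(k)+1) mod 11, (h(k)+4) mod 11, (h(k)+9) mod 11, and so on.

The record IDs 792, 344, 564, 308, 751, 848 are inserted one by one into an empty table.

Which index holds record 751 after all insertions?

Insert 792: h=2, slot 2 empty => index 2.
Insert 344: h=9, slot 9 empty => index 9.
Insert 564: h=9, slot 9 occupied => index 10.
Insert 308: h=2, slot 2 occupied => index 3.
Insert 751: h=9, slots 9,10,2 occupied => index 7.
Insert 848: h=8, slot 8 empty => index 8.
Table: [-, -, 792, 308, -, -, -, 751, 848, 344, 564]

7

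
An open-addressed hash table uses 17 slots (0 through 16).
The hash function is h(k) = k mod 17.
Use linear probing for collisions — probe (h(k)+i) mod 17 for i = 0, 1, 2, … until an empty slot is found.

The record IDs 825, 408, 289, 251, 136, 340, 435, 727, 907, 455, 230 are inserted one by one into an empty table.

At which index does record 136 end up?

2

825: h=9 → slot 9
408: h=0 → slot 0
289: h=0, probe 0,1 → slot 1
251: h=13 → slot 13
136: h=0, probe 0,1,2 → slot 2
340: h=0, probe 0,1,2,3 → slot 3
435: h=10 → slot 10
727: h=13, probe 13,14 → slot 14
907: h=6 → slot 6
455: h=13, probe 13,14,15 → slot 15
230: h=9, probe 9,10,11 → slot 11
Table: [408, 289, 136, 340, —, —, 907, —, —, 825, 435, 230, —, 251, 727, 455, —]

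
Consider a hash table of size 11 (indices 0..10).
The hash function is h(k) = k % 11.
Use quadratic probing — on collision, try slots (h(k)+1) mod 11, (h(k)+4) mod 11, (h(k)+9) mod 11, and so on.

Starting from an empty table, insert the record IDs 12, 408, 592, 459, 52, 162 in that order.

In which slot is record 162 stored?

12 hashes to 1; slot 1 is free → place at 1.
408 hashes to 1; 1 taken → place at 2.
592 hashes to 9; slot 9 is free → place at 9.
459 hashes to 8; slot 8 is free → place at 8.
52 hashes to 8; 8,9,1 taken → place at 6.
162 hashes to 8; 8,9,1,6,2 taken → place at 0.
Table: [162, 12, 408, _, _, _, 52, _, 459, 592, _]

0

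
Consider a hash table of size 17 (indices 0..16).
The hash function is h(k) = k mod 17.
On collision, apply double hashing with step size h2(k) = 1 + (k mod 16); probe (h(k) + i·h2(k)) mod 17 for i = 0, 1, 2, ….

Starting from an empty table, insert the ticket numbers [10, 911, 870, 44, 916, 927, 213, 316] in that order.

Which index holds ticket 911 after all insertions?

9

10 hashes to 10; slot 10 is free => place at 10.
911 hashes to 10, h2=16; 10 taken => place at 9.
870 hashes to 3; slot 3 is free => place at 3.
44 hashes to 10, h2=13; 10 taken => place at 6.
916 hashes to 15; slot 15 is free => place at 15.
927 hashes to 9, h2=16; 9 taken => place at 8.
213 hashes to 9, h2=6; 9,15 taken => place at 4.
316 hashes to 10, h2=13; 10,6 taken => place at 2.
Table: [∅, ∅, 316, 870, 213, ∅, 44, ∅, 927, 911, 10, ∅, ∅, ∅, ∅, 916, ∅]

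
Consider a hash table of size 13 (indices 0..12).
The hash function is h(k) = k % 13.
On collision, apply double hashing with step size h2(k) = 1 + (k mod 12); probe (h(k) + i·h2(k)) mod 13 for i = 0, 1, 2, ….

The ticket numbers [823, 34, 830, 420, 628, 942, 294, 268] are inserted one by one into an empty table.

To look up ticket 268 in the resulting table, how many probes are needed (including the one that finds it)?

Insert 823: h=4, slot 4 empty => index 4.
Insert 34: h=8, slot 8 empty => index 8.
Insert 830: h=11, slot 11 empty => index 11.
Insert 420: h=4, h2=1, slot 4 occupied => index 5.
Insert 628: h=4, h2=5, slot 4 occupied => index 9.
Insert 942: h=6, slot 6 empty => index 6.
Insert 294: h=8, h2=7, slot 8 occupied => index 2.
Insert 268: h=8, h2=5, slot 8 occupied => index 0.
Table: [268, -, 294, -, 823, 420, 942, -, 34, 628, -, 830, -]
Lookup 268: h=8, h2=5, probe 8,0 → found at 0.

2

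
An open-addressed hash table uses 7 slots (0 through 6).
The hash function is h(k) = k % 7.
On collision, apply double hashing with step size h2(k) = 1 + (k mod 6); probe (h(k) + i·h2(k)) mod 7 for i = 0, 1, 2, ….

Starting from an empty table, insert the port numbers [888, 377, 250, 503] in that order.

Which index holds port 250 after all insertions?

3

888: h=6 -> slot 6
377: h=6, h2=6, probe 6,5 -> slot 5
250: h=5, h2=5, probe 5,3 -> slot 3
503: h=6, h2=6, probe 6,5,4 -> slot 4
Table: [_, _, _, 250, 503, 377, 888]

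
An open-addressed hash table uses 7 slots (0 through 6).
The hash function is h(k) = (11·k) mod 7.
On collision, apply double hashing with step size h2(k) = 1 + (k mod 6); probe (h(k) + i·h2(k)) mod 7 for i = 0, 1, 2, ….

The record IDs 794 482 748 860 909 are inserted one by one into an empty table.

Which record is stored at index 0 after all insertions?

909

794 hashes to 5; slot 5 is free → place at 5.
482 hashes to 3; slot 3 is free → place at 3.
748 hashes to 3, h2=5; 3 taken → place at 1.
860 hashes to 3, h2=3; 3 taken → place at 6.
909 hashes to 3, h2=4; 3 taken → place at 0.
Table: [909, 748, _, 482, _, 794, 860]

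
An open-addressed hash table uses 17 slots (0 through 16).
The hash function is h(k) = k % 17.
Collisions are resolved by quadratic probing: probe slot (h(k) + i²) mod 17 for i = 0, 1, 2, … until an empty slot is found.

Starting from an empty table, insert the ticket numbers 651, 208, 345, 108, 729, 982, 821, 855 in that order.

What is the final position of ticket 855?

651: h=5 => slot 5
208: h=4 => slot 4
345: h=5, probe 5,6 => slot 6
108: h=6, probe 6,7 => slot 7
729: h=15 => slot 15
982: h=13 => slot 13
821: h=5, probe 5,6,9 => slot 9
855: h=5, probe 5,6,9,14 => slot 14
Table: [_, _, _, _, 208, 651, 345, 108, _, 821, _, _, _, 982, 855, 729, _]

14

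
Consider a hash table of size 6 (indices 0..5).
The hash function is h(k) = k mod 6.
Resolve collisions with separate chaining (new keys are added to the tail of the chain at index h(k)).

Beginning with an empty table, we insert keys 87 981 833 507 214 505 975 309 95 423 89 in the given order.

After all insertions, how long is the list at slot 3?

6

Insert 87: h=3, bucket 3 empty → new chain.
Insert 981: h=3, bucket 3 nonempty → append to chain.
Insert 833: h=5, bucket 5 empty → new chain.
Insert 507: h=3, bucket 3 nonempty → append to chain.
Insert 214: h=4, bucket 4 empty → new chain.
Insert 505: h=1, bucket 1 empty → new chain.
Insert 975: h=3, bucket 3 nonempty → append to chain.
Insert 309: h=3, bucket 3 nonempty → append to chain.
Insert 95: h=5, bucket 5 nonempty → append to chain.
Insert 423: h=3, bucket 3 nonempty → append to chain.
Insert 89: h=5, bucket 5 nonempty → append to chain.
Final buckets:
0: ∅
1: 505
2: ∅
3: 87 -> 981 -> 507 -> 975 -> 309 -> 423
4: 214
5: 833 -> 95 -> 89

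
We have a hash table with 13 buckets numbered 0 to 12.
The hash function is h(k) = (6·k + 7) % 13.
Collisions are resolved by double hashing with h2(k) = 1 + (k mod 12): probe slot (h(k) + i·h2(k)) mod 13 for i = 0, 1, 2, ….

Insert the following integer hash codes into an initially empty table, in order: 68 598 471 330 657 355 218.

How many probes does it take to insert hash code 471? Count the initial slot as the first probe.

2

68: h=12 => slot 12
598: h=7 => slot 7
471: h=12, h2=4, probe 12,3 => slot 3
330: h=11 => slot 11
657: h=10 => slot 10
355: h=5 => slot 5
218: h=2 => slot 2
Table: [—, —, 218, 471, —, 355, —, 598, —, —, 657, 330, 68]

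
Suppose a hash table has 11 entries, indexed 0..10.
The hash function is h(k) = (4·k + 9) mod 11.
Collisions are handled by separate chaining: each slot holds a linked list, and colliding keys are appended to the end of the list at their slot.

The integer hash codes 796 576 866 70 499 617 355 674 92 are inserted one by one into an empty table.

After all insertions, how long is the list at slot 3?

796 → bucket 3
576 → bucket 3 (collision)
866 → bucket 8
70 → bucket 3 (collision)
499 → bucket 3 (collision)
617 → bucket 2
355 → bucket 10
674 → bucket 10 (collision)
92 → bucket 3 (collision)
Final buckets:
0: ∅
1: ∅
2: 617
3: 796 -> 576 -> 70 -> 499 -> 92
4: ∅
5: ∅
6: ∅
7: ∅
8: 866
9: ∅
10: 355 -> 674

5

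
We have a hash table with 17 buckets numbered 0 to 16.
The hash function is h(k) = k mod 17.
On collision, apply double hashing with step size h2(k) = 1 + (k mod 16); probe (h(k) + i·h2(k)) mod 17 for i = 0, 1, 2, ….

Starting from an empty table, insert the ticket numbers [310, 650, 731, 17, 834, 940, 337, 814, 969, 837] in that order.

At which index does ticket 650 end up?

310 hashes to 4; slot 4 is free → place at 4.
650 hashes to 4, h2=11; 4 taken → place at 15.
731 hashes to 0; slot 0 is free → place at 0.
17 hashes to 0, h2=2; 0 taken → place at 2.
834 hashes to 1; slot 1 is free → place at 1.
940 hashes to 5; slot 5 is free → place at 5.
337 hashes to 14; slot 14 is free → place at 14.
814 hashes to 15, h2=15; 15 taken → place at 13.
969 hashes to 0, h2=10; 0 taken → place at 10.
837 hashes to 4, h2=6; 4,10 taken → place at 16.
Table: [731, 834, 17, ., 310, 940, ., ., ., ., 969, ., ., 814, 337, 650, 837]

15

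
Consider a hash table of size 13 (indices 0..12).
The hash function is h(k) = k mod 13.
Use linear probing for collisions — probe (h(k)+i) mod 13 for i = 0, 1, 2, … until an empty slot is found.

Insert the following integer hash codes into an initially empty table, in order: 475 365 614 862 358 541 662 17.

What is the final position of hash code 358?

Insert 475: h=7, slot 7 empty => index 7.
Insert 365: h=1, slot 1 empty => index 1.
Insert 614: h=3, slot 3 empty => index 3.
Insert 862: h=4, slot 4 empty => index 4.
Insert 358: h=7, slot 7 occupied => index 8.
Insert 541: h=8, slot 8 occupied => index 9.
Insert 662: h=12, slot 12 empty => index 12.
Insert 17: h=4, slot 4 occupied => index 5.
Table: [., 365, ., 614, 862, 17, ., 475, 358, 541, ., ., 662]

8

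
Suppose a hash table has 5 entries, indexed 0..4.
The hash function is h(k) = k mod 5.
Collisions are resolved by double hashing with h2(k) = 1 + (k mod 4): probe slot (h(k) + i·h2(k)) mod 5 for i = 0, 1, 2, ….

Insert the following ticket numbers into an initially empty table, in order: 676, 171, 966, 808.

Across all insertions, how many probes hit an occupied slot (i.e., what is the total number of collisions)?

676 hashes to 1; slot 1 is free => place at 1.
171 hashes to 1, h2=4; 1 taken => place at 0.
966 hashes to 1, h2=3; 1 taken => place at 4.
808 hashes to 3; slot 3 is free => place at 3.
Table: [171, 676, -, 808, 966]

2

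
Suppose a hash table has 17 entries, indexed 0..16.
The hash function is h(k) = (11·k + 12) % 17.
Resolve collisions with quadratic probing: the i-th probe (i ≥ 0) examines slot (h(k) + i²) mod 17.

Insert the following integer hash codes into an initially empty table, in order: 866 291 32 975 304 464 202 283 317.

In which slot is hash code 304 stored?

866: h=1 → slot 1
291: h=0 → slot 0
32: h=7 → slot 7
975: h=10 → slot 10
304: h=7, probe 7,8 → slot 8
464: h=16 → slot 16
202: h=7, probe 7,8,11 → slot 11
283: h=14 → slot 14
317: h=14, probe 14,15 → slot 15
Table: [291, 866, ∅, ∅, ∅, ∅, ∅, 32, 304, ∅, 975, 202, ∅, ∅, 283, 317, 464]

8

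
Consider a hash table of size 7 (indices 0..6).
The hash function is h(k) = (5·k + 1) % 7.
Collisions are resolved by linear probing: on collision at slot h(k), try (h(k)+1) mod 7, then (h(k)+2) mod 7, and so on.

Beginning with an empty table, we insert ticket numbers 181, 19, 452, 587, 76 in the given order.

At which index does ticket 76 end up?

6

181 hashes to 3; slot 3 is free -> place at 3.
19 hashes to 5; slot 5 is free -> place at 5.
452 hashes to 0; slot 0 is free -> place at 0.
587 hashes to 3; 3 taken -> place at 4.
76 hashes to 3; 3,4,5 taken -> place at 6.
Table: [452, -, -, 181, 587, 19, 76]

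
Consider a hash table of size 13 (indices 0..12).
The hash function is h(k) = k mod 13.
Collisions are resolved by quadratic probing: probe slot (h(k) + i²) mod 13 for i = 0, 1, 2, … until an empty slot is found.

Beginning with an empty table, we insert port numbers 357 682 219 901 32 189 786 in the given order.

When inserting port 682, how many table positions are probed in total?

2

357 hashes to 6; slot 6 is free -> place at 6.
682 hashes to 6; 6 taken -> place at 7.
219 hashes to 11; slot 11 is free -> place at 11.
901 hashes to 4; slot 4 is free -> place at 4.
32 hashes to 6; 6,7 taken -> place at 10.
189 hashes to 7; 7 taken -> place at 8.
786 hashes to 6; 6,7,10 taken -> place at 2.
Table: [∅, ∅, 786, ∅, 901, ∅, 357, 682, 189, ∅, 32, 219, ∅]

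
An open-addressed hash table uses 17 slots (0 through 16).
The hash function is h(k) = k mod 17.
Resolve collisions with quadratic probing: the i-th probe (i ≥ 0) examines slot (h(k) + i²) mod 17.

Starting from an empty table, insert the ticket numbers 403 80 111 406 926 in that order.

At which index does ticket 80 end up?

13

Insert 403: h=12, slot 12 empty => index 12.
Insert 80: h=12, slot 12 occupied => index 13.
Insert 111: h=9, slot 9 empty => index 9.
Insert 406: h=15, slot 15 empty => index 15.
Insert 926: h=8, slot 8 empty => index 8.
Table: [_, _, _, _, _, _, _, _, 926, 111, _, _, 403, 80, _, 406, _]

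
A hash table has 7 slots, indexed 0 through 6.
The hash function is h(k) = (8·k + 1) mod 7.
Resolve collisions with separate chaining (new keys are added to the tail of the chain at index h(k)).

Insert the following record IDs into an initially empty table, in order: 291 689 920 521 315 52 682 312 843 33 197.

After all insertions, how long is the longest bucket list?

291 → bucket 5
689 → bucket 4
920 → bucket 4 (collision)
521 → bucket 4 (collision)
315 → bucket 1
52 → bucket 4 (collision)
682 → bucket 4 (collision)
312 → bucket 5 (collision)
843 → bucket 4 (collision)
33 → bucket 6
197 → bucket 2
Final buckets:
0: —
1: 315
2: 197
3: —
4: 689 -> 920 -> 521 -> 52 -> 682 -> 843
5: 291 -> 312
6: 33

6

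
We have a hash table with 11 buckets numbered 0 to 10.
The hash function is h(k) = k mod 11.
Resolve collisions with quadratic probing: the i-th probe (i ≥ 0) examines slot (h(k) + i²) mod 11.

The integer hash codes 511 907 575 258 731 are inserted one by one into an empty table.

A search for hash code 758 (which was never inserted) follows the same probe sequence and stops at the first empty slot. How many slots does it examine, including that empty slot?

511: h=5 => slot 5
907: h=5, probe 5,6 => slot 6
575: h=3 => slot 3
258: h=5, probe 5,6,9 => slot 9
731: h=5, probe 5,6,9,3,10 => slot 10
Table: [∅, ∅, ∅, 575, ∅, 511, 907, ∅, ∅, 258, 731]
Lookup 758: h=10, probe 10,0 → slot 0 empty, not found.

2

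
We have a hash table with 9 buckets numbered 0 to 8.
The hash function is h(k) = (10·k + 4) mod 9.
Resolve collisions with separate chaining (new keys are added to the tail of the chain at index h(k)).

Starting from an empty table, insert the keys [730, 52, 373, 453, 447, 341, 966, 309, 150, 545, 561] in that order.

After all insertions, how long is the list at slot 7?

730 → bucket 5
52 → bucket 2
373 → bucket 8
453 → bucket 7
447 → bucket 1
341 → bucket 3
966 → bucket 7 (collision)
309 → bucket 7 (collision)
150 → bucket 1 (collision)
545 → bucket 0
561 → bucket 7 (collision)
Final buckets:
0: 545
1: 447 -> 150
2: 52
3: 341
4: -
5: 730
6: -
7: 453 -> 966 -> 309 -> 561
8: 373

4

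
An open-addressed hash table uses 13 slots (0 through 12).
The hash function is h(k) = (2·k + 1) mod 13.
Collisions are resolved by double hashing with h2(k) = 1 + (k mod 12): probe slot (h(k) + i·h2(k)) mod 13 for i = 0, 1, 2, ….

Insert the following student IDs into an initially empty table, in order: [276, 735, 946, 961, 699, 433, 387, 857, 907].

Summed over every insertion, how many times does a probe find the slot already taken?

276: h=7 -> slot 7
735: h=2 -> slot 2
946: h=8 -> slot 8
961: h=12 -> slot 12
699: h=8, h2=4, probe 8,12,3 -> slot 3
433: h=9 -> slot 9
387: h=8, h2=4, probe 8,12,3,7,11 -> slot 11
857: h=12, h2=6, probe 12,5 -> slot 5
907: h=8, h2=8, probe 8,3,11,6 -> slot 6
Table: [_, _, 735, 699, _, 857, 907, 276, 946, 433, _, 387, 961]

10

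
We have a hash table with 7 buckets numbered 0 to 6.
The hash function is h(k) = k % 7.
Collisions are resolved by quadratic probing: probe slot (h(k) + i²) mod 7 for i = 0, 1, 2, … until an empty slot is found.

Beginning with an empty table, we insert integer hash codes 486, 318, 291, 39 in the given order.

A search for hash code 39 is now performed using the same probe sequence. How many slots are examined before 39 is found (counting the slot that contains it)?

3

Insert 486: h=3, slot 3 empty -> index 3.
Insert 318: h=3, slot 3 occupied -> index 4.
Insert 291: h=4, slot 4 occupied -> index 5.
Insert 39: h=4, slots 4,5 occupied -> index 1.
Table: [_, 39, _, 486, 318, 291, _]
Lookup 39: h=4, probe 4,5,1 → found at 1.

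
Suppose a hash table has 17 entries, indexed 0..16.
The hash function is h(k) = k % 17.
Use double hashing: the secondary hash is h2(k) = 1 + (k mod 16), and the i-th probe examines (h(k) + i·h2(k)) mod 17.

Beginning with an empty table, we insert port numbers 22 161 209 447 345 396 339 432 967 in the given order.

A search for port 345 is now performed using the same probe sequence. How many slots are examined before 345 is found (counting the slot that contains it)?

Insert 22: h=5, slot 5 empty → index 5.
Insert 161: h=8, slot 8 empty → index 8.
Insert 209: h=5, h2=2, slot 5 occupied → index 7.
Insert 447: h=5, h2=16, slot 5 occupied → index 4.
Insert 345: h=5, h2=10, slot 5 occupied → index 15.
Insert 396: h=5, h2=13, slot 5 occupied → index 1.
Insert 339: h=16, slot 16 empty → index 16.
Insert 432: h=7, h2=1, slots 7,8 occupied → index 9.
Insert 967: h=15, h2=8, slot 15 occupied → index 6.
Table: [., 396, ., ., 447, 22, 967, 209, 161, 432, ., ., ., ., ., 345, 339]
Lookup 345: h=5, h2=10, probe 5,15 → found at 15.

2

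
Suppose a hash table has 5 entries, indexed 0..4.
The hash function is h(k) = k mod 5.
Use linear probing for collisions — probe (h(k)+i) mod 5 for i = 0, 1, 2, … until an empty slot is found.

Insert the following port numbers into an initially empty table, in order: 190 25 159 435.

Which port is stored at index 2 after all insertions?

435

190 hashes to 0; slot 0 is free => place at 0.
25 hashes to 0; 0 taken => place at 1.
159 hashes to 4; slot 4 is free => place at 4.
435 hashes to 0; 0,1 taken => place at 2.
Table: [190, 25, 435, ∅, 159]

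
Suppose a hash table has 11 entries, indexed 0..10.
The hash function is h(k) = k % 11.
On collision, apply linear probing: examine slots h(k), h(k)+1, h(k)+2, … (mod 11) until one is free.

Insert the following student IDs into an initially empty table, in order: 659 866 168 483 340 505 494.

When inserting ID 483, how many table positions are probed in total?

2

Insert 659: h=10, slot 10 empty → index 10.
Insert 866: h=8, slot 8 empty → index 8.
Insert 168: h=3, slot 3 empty → index 3.
Insert 483: h=10, slot 10 occupied → index 0.
Insert 340: h=10, slots 10,0 occupied → index 1.
Insert 505: h=10, slots 10,0,1 occupied → index 2.
Insert 494: h=10, slots 10,0,1,2,3 occupied → index 4.
Table: [483, 340, 505, 168, 494, ., ., ., 866, ., 659]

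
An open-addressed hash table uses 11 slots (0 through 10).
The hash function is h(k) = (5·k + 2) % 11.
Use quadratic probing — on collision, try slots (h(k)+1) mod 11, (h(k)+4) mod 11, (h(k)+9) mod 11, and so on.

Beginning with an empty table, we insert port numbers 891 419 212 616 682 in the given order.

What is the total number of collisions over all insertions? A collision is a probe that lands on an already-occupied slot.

4

891: h=2 -> slot 2
419: h=7 -> slot 7
212: h=6 -> slot 6
616: h=2, probe 2,3 -> slot 3
682: h=2, probe 2,3,6,0 -> slot 0
Table: [682, —, 891, 616, —, —, 212, 419, —, —, —]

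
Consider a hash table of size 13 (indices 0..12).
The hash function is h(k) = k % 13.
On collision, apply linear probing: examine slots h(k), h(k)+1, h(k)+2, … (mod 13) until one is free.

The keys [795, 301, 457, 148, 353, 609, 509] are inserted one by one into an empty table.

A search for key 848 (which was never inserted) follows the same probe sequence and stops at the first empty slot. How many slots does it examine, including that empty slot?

6

795: h=2 → slot 2
301: h=2, probe 2,3 → slot 3
457: h=2, probe 2,3,4 → slot 4
148: h=5 → slot 5
353: h=2, probe 2,3,4,5,6 → slot 6
609: h=11 → slot 11
509: h=2, probe 2,3,4,5,6,7 → slot 7
Table: [., ., 795, 301, 457, 148, 353, 509, ., ., ., 609, .]
Lookup 848: h=3, probe 3,4,5,6,7,8 → slot 8 empty, not found.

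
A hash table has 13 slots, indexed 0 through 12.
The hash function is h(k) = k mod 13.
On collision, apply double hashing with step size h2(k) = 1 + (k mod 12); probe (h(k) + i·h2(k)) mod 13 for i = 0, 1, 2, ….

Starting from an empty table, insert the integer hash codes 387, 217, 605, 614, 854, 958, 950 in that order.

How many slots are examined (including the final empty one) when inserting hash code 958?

3

Insert 387: h=10, slot 10 empty => index 10.
Insert 217: h=9, slot 9 empty => index 9.
Insert 605: h=7, slot 7 empty => index 7.
Insert 614: h=3, slot 3 empty => index 3.
Insert 854: h=9, h2=3, slot 9 occupied => index 12.
Insert 958: h=9, h2=11, slots 9,7 occupied => index 5.
Insert 950: h=1, slot 1 empty => index 1.
Table: [∅, 950, ∅, 614, ∅, 958, ∅, 605, ∅, 217, 387, ∅, 854]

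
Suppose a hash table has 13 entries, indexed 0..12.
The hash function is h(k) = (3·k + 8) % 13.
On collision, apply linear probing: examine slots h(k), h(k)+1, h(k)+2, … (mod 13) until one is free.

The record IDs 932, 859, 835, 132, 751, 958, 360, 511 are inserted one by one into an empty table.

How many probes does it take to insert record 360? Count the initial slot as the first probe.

Insert 932: h=9, slot 9 empty -> index 9.
Insert 859: h=11, slot 11 empty -> index 11.
Insert 835: h=4, slot 4 empty -> index 4.
Insert 132: h=1, slot 1 empty -> index 1.
Insert 751: h=12, slot 12 empty -> index 12.
Insert 958: h=9, slot 9 occupied -> index 10.
Insert 360: h=9, slots 9,10,11,12 occupied -> index 0.
Insert 511: h=7, slot 7 empty -> index 7.
Table: [360, 132, -, -, 835, -, -, 511, -, 932, 958, 859, 751]

5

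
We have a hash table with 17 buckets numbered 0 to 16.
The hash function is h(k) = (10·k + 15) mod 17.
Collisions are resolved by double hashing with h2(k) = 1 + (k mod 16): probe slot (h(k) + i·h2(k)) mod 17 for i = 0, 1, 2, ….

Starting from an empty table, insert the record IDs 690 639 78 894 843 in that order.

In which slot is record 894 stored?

690 hashes to 13; slot 13 is free -> place at 13.
639 hashes to 13, h2=16; 13 taken -> place at 12.
78 hashes to 13, h2=15; 13 taken -> place at 11.
894 hashes to 13, h2=15; 13,11 taken -> place at 9.
843 hashes to 13, h2=12; 13 taken -> place at 8.
Table: [., ., ., ., ., ., ., ., 843, 894, ., 78, 639, 690, ., ., .]

9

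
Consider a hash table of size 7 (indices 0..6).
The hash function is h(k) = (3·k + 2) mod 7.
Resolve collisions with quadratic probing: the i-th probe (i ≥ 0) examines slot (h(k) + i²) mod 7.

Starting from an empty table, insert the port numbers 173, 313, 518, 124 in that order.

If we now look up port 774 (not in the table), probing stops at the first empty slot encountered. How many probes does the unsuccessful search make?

2

173: h=3 -> slot 3
313: h=3, probe 3,4 -> slot 4
518: h=2 -> slot 2
124: h=3, probe 3,4,0 -> slot 0
Table: [124, ., 518, 173, 313, ., .]
Lookup 774: h=0, probe 0,1 → slot 1 empty, not found.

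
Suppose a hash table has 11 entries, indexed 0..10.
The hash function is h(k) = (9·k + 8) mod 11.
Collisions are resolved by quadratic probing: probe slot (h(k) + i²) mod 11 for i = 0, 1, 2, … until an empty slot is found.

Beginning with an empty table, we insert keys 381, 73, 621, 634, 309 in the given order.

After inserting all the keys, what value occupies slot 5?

381

381 hashes to 5; slot 5 is free => place at 5.
73 hashes to 5; 5 taken => place at 6.
621 hashes to 9; slot 9 is free => place at 9.
634 hashes to 5; 5,6,9 taken => place at 3.
309 hashes to 6; 6 taken => place at 7.
Table: [_, _, _, 634, _, 381, 73, 309, _, 621, _]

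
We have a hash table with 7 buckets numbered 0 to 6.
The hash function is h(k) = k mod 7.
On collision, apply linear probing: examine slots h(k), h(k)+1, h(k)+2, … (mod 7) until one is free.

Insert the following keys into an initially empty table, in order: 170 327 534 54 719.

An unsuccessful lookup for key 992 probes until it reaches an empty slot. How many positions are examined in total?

Insert 170: h=2, slot 2 empty → index 2.
Insert 327: h=5, slot 5 empty → index 5.
Insert 534: h=2, slot 2 occupied → index 3.
Insert 54: h=5, slot 5 occupied → index 6.
Insert 719: h=5, slots 5,6 occupied → index 0.
Table: [719, _, 170, 534, _, 327, 54]
Lookup 992: h=5, probe 5,6,0,1 → slot 1 empty, not found.

4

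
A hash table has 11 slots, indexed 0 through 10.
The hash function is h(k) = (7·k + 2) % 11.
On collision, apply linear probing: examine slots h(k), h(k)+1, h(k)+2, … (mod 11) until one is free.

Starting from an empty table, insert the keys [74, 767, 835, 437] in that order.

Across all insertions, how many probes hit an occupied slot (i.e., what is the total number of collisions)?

3

74 hashes to 3; slot 3 is free → place at 3.
767 hashes to 3; 3 taken → place at 4.
835 hashes to 6; slot 6 is free → place at 6.
437 hashes to 3; 3,4 taken → place at 5.
Table: [—, —, —, 74, 767, 437, 835, —, —, —, —]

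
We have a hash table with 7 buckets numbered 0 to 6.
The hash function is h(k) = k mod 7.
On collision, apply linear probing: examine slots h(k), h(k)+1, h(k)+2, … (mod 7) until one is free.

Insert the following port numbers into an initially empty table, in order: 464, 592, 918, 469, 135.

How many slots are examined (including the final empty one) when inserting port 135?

464: h=2 → slot 2
592: h=4 → slot 4
918: h=1 → slot 1
469: h=0 → slot 0
135: h=2, probe 2,3 → slot 3
Table: [469, 918, 464, 135, 592, _, _]

2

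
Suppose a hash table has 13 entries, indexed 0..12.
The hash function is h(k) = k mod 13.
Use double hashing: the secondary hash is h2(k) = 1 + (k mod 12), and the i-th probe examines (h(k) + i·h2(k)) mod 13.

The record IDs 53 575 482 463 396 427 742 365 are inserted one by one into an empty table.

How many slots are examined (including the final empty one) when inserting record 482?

2

Insert 53: h=1, slot 1 empty -> index 1.
Insert 575: h=3, slot 3 empty -> index 3.
Insert 482: h=1, h2=3, slot 1 occupied -> index 4.
Insert 463: h=8, slot 8 empty -> index 8.
Insert 396: h=6, slot 6 empty -> index 6.
Insert 427: h=11, slot 11 empty -> index 11.
Insert 742: h=1, h2=11, slot 1 occupied -> index 12.
Insert 365: h=1, h2=6, slot 1 occupied -> index 7.
Table: [—, 53, —, 575, 482, —, 396, 365, 463, —, —, 427, 742]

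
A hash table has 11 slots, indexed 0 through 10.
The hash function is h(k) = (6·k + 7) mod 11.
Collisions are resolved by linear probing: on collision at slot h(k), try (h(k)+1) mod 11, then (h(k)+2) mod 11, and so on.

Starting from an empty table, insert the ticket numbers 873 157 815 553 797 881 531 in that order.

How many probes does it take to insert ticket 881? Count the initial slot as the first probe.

5

Insert 873: h=9, slot 9 empty -> index 9.
Insert 157: h=3, slot 3 empty -> index 3.
Insert 815: h=2, slot 2 empty -> index 2.
Insert 553: h=3, slot 3 occupied -> index 4.
Insert 797: h=4, slot 4 occupied -> index 5.
Insert 881: h=2, slots 2,3,4,5 occupied -> index 6.
Insert 531: h=3, slots 3,4,5,6 occupied -> index 7.
Table: [∅, ∅, 815, 157, 553, 797, 881, 531, ∅, 873, ∅]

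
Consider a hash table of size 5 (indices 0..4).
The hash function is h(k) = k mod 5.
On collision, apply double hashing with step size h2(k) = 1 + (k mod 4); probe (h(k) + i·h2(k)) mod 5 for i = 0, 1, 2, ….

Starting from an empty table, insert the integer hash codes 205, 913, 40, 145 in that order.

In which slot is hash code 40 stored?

205: h=0 => slot 0
913: h=3 => slot 3
40: h=0, h2=1, probe 0,1 => slot 1
145: h=0, h2=2, probe 0,2 => slot 2
Table: [205, 40, 145, 913, _]

1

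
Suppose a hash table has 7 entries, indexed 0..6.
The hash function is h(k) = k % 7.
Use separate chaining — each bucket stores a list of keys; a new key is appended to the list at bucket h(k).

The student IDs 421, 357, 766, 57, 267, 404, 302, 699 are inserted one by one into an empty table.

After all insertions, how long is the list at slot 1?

Insert 421: h=1, bucket 1 empty -> new chain.
Insert 357: h=0, bucket 0 empty -> new chain.
Insert 766: h=3, bucket 3 empty -> new chain.
Insert 57: h=1, bucket 1 nonempty -> append to chain.
Insert 267: h=1, bucket 1 nonempty -> append to chain.
Insert 404: h=5, bucket 5 empty -> new chain.
Insert 302: h=1, bucket 1 nonempty -> append to chain.
Insert 699: h=6, bucket 6 empty -> new chain.
Final buckets:
0: 357
1: 421 -> 57 -> 267 -> 302
2: .
3: 766
4: .
5: 404
6: 699

4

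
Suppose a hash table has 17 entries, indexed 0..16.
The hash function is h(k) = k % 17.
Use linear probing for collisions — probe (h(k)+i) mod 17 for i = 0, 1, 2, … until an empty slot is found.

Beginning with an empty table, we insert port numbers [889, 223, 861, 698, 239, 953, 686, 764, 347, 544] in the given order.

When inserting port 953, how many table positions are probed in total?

4

Insert 889: h=5, slot 5 empty => index 5.
Insert 223: h=2, slot 2 empty => index 2.
Insert 861: h=11, slot 11 empty => index 11.
Insert 698: h=1, slot 1 empty => index 1.
Insert 239: h=1, slots 1,2 occupied => index 3.
Insert 953: h=1, slots 1,2,3 occupied => index 4.
Insert 686: h=6, slot 6 empty => index 6.
Insert 764: h=16, slot 16 empty => index 16.
Insert 347: h=7, slot 7 empty => index 7.
Insert 544: h=0, slot 0 empty => index 0.
Table: [544, 698, 223, 239, 953, 889, 686, 347, ∅, ∅, ∅, 861, ∅, ∅, ∅, ∅, 764]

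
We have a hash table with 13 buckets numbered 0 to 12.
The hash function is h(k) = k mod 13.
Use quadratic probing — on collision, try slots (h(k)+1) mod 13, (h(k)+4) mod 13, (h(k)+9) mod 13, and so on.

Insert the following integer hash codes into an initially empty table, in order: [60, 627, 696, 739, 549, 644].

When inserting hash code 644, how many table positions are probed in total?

Insert 60: h=8, slot 8 empty => index 8.
Insert 627: h=3, slot 3 empty => index 3.
Insert 696: h=7, slot 7 empty => index 7.
Insert 739: h=11, slot 11 empty => index 11.
Insert 549: h=3, slot 3 occupied => index 4.
Insert 644: h=7, slots 7,8,11,3 occupied => index 10.
Table: [-, -, -, 627, 549, -, -, 696, 60, -, 644, 739, -]

5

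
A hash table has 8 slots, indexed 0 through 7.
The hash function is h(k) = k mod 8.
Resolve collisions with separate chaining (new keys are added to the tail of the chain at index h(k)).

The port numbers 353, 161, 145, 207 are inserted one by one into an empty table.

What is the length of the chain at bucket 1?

Insert 353: h=1, bucket 1 empty → new chain.
Insert 161: h=1, bucket 1 nonempty → append to chain.
Insert 145: h=1, bucket 1 nonempty → append to chain.
Insert 207: h=7, bucket 7 empty → new chain.
Final buckets:
0: -
1: 353 -> 161 -> 145
2: -
3: -
4: -
5: -
6: -
7: 207

3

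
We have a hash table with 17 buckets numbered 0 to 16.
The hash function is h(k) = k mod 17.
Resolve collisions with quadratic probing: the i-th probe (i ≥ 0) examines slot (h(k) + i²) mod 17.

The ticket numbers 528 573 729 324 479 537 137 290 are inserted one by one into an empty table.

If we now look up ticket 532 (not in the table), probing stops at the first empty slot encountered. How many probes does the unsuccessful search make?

2

528 hashes to 1; slot 1 is free -> place at 1.
573 hashes to 12; slot 12 is free -> place at 12.
729 hashes to 15; slot 15 is free -> place at 15.
324 hashes to 1; 1 taken -> place at 2.
479 hashes to 3; slot 3 is free -> place at 3.
537 hashes to 10; slot 10 is free -> place at 10.
137 hashes to 1; 1,2 taken -> place at 5.
290 hashes to 1; 1,2,5,10 taken -> place at 0.
Table: [290, 528, 324, 479, —, 137, —, —, —, —, 537, —, 573, —, —, 729, —]
Lookup 532: h=5, probe 5,6 → slot 6 empty, not found.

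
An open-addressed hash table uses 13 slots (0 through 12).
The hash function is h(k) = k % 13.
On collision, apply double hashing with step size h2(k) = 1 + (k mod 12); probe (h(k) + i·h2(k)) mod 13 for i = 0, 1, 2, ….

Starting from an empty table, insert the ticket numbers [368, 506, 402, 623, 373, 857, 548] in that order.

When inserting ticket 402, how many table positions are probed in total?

368: h=4 -> slot 4
506: h=12 -> slot 12
402: h=12, h2=7, probe 12,6 -> slot 6
623: h=12, h2=12, probe 12,11 -> slot 11
373: h=9 -> slot 9
857: h=12, h2=6, probe 12,5 -> slot 5
548: h=2 -> slot 2
Table: [∅, ∅, 548, ∅, 368, 857, 402, ∅, ∅, 373, ∅, 623, 506]

2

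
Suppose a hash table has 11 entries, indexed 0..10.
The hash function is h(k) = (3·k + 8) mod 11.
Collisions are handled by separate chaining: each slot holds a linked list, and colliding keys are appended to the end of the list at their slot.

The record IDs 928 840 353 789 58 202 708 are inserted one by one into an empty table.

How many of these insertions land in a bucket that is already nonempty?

3

928 → bucket 9
840 → bucket 9 (collision)
353 → bucket 0
789 → bucket 10
58 → bucket 6
202 → bucket 9 (collision)
708 → bucket 9 (collision)
Final buckets:
0: 353
1: .
2: .
3: .
4: .
5: .
6: 58
7: .
8: .
9: 928 -> 840 -> 202 -> 708
10: 789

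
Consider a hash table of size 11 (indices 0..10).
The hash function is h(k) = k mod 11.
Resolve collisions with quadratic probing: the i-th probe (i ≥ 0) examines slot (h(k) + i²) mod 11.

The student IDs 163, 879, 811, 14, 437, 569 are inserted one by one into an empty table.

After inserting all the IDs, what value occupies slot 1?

437

163: h=9 -> slot 9
879: h=10 -> slot 10
811: h=8 -> slot 8
14: h=3 -> slot 3
437: h=8, probe 8,9,1 -> slot 1
569: h=8, probe 8,9,1,6 -> slot 6
Table: [_, 437, _, 14, _, _, 569, _, 811, 163, 879]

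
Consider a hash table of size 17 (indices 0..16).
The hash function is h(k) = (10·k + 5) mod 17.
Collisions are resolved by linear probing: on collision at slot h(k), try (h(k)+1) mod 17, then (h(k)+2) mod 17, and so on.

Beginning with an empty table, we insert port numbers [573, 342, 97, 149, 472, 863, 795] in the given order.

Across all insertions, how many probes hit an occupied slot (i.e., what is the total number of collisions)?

Insert 573: h=6, slot 6 empty => index 6.
Insert 342: h=8, slot 8 empty => index 8.
Insert 97: h=6, slot 6 occupied => index 7.
Insert 149: h=16, slot 16 empty => index 16.
Insert 472: h=16, slot 16 occupied => index 0.
Insert 863: h=16, slots 16,0 occupied => index 1.
Insert 795: h=16, slots 16,0,1 occupied => index 2.
Table: [472, 863, 795, ., ., ., 573, 97, 342, ., ., ., ., ., ., ., 149]

7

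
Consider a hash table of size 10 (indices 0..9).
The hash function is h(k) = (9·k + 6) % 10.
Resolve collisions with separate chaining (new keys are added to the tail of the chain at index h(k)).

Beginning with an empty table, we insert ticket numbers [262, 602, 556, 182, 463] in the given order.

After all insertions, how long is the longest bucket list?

262 → bucket 4
602 → bucket 4 (collision)
556 → bucket 0
182 → bucket 4 (collision)
463 → bucket 3
Final buckets:
0: 556
1: ∅
2: ∅
3: 463
4: 262 -> 602 -> 182
5: ∅
6: ∅
7: ∅
8: ∅
9: ∅

3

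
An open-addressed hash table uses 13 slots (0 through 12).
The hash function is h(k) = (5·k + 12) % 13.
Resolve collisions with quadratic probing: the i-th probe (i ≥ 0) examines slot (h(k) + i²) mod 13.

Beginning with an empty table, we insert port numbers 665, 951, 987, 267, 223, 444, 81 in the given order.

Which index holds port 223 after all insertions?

Insert 665: h=9, slot 9 empty => index 9.
Insert 951: h=9, slot 9 occupied => index 10.
Insert 987: h=7, slot 7 empty => index 7.
Insert 267: h=8, slot 8 empty => index 8.
Insert 223: h=9, slots 9,10 occupied => index 0.
Insert 444: h=9, slots 9,10,0 occupied => index 5.
Insert 81: h=1, slot 1 empty => index 1.
Table: [223, 81, —, —, —, 444, —, 987, 267, 665, 951, —, —]

0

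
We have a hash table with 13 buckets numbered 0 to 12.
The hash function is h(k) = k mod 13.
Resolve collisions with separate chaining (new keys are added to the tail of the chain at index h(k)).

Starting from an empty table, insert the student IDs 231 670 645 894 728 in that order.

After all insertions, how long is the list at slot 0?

1

231 → bucket 10
670 → bucket 7
645 → bucket 8
894 → bucket 10 (collision)
728 → bucket 0
Final buckets:
0: 728
1: _
2: _
3: _
4: _
5: _
6: _
7: 670
8: 645
9: _
10: 231 -> 894
11: _
12: _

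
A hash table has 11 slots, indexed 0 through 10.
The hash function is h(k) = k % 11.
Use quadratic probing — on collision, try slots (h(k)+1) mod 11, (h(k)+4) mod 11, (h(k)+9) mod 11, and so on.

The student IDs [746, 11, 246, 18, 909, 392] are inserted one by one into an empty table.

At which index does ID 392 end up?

5

746: h=9 -> slot 9
11: h=0 -> slot 0
246: h=4 -> slot 4
18: h=7 -> slot 7
909: h=7, probe 7,8 -> slot 8
392: h=7, probe 7,8,0,5 -> slot 5
Table: [11, -, -, -, 246, 392, -, 18, 909, 746, -]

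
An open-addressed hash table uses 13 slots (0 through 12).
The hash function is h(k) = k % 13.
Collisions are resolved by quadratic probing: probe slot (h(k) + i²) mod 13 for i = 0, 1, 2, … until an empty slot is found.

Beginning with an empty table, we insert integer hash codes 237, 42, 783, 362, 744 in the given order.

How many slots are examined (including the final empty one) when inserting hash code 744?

237 hashes to 3; slot 3 is free => place at 3.
42 hashes to 3; 3 taken => place at 4.
783 hashes to 3; 3,4 taken => place at 7.
362 hashes to 11; slot 11 is free => place at 11.
744 hashes to 3; 3,4,7 taken => place at 12.
Table: [_, _, _, 237, 42, _, _, 783, _, _, _, 362, 744]

4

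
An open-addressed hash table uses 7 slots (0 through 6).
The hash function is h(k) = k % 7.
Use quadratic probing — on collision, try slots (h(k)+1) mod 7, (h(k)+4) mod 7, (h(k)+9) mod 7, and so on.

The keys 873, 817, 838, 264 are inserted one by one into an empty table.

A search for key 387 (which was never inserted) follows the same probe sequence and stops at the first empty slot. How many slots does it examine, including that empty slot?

873 hashes to 5; slot 5 is free → place at 5.
817 hashes to 5; 5 taken → place at 6.
838 hashes to 5; 5,6 taken → place at 2.
264 hashes to 5; 5,6,2 taken → place at 0.
Table: [264, ., 838, ., ., 873, 817]
Lookup 387: h=2, probe 2,3 → slot 3 empty, not found.

2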